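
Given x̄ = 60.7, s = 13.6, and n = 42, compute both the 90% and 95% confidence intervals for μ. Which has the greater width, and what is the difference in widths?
95% CI is wider by 1.42

df = 41
90% CI: t* = 1.683, (57.17, 64.23), width = 2 · t* · s/√n = 7.06
95% CI: t* = 2.020, (56.46, 64.94), width = 2 · t* · s/√n = 8.48

The 95% CI is wider by 8.48 - 7.06 = 1.42.
Higher confidence requires a wider interval.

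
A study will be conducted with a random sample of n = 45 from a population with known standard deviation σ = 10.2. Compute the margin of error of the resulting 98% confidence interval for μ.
Margin of error = 3.54

Margin of error = z* · σ/√n
= 2.326 · 10.2/√45
= 2.326 · 10.2/6.7082
= 3.54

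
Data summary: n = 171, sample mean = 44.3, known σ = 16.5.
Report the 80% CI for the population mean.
(42.68, 45.92)

z-interval (σ known):
z* = 1.282 for 80% confidence

Margin of error = z* · σ/√n = 1.282 · 16.5/√171 = 1.62

CI: (44.3 - 1.62, 44.3 + 1.62) = (42.68, 45.92)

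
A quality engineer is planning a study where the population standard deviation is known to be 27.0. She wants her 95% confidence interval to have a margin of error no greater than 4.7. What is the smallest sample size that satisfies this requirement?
n ≥ 127

For margin E ≤ 4.7:
n ≥ (z* · σ / E)²
n ≥ (1.960 · 27.0 / 4.7)²
n ≥ 126.78

Minimum n = 127 (rounding up)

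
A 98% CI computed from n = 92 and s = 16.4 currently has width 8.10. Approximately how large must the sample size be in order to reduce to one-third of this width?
n ≈ 828

CI width ∝ 1/√n
To reduce width by factor 3, need √n to grow by 3 → need 3² = 9 times as many samples.

Current: n = 92, width = 8.10
New: n = 828, width ≈ 2.66

Width reduced by factor of 8.10/2.66 = 3.05.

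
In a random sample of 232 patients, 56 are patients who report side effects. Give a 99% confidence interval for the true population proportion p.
(0.169, 0.314)

Proportion CI:
p̂ = 56/232 = 0.24138
SE = √(p̂(1-p̂)/n) = √(0.24138 · 0.75862 / 232) = 0.02809

z* = 2.576
Margin = z* · SE = 2.576 · 0.02809 = 0.0724

CI: 0.24138 ± 0.0724 = (0.169, 0.314)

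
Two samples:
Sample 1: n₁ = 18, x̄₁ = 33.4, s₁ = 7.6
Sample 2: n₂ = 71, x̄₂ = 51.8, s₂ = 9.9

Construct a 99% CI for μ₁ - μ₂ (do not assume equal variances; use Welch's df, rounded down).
(-24.25, -12.55)

Difference: x̄₁ - x̄₂ = -18.40
SE = √(s₁²/n₁ + s₂²/n₂) = √(7.6²/18 + 9.9²/71) = 2.1423
df = 33.28 → 33 (Welch–Satterthwaite, rounded down)
t* = 2.733

CI: -18.40 ± 2.733 · 2.1423 = -18.40 ± 5.85 = (-24.25, -12.55)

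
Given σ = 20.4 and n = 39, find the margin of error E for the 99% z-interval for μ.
Margin of error = 8.41

Margin of error = z* · σ/√n
= 2.576 · 20.4/√39
= 2.576 · 20.4/6.2450
= 8.41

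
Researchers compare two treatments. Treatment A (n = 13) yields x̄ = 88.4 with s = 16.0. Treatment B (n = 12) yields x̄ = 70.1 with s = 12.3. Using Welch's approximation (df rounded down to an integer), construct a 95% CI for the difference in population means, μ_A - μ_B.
(6.51, 30.09)

Difference: x̄₁ - x̄₂ = 18.30
SE = √(s₁²/n₁ + s₂²/n₂) = √(16.0²/13 + 12.3²/12) = 5.6833
df = 22.31 → 22 (Welch–Satterthwaite, rounded down)
t* = 2.074

CI: 18.30 ± 2.074 · 5.6833 = 18.30 ± 11.79 = (6.51, 30.09)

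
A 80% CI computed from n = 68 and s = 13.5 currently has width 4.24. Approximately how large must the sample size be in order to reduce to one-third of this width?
n ≈ 612

CI width ∝ 1/√n
To reduce width by factor 3, need √n to grow by 3 → need 3² = 9 times as many samples.

Current: n = 68, width = 4.24
New: n = 612, width ≈ 1.40

Width reduced by factor of 4.24/1.40 = 3.03.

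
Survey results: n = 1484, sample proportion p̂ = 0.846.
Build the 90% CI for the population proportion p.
(0.831, 0.861)

Proportion CI:
SE = √(p̂(1-p̂)/n) = √(0.846 · 0.154 / 1484) = 0.00937

z* = 1.645
Margin = z* · SE = 1.645 · 0.00937 = 0.0154

CI: 0.846 ± 0.0154 = (0.831, 0.861)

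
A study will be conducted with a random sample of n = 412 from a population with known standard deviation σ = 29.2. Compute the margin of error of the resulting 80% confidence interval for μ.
Margin of error = 1.84

Margin of error = z* · σ/√n
= 1.282 · 29.2/√412
= 1.282 · 29.2/20.2978
= 1.84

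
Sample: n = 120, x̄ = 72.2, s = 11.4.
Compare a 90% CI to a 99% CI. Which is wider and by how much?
99% CI is wider by 2.00

df = 119
90% CI: t* = 1.658, (70.47, 73.93), width = 2 · t* · s/√n = 3.45
99% CI: t* = 2.618, (69.48, 74.92), width = 2 · t* · s/√n = 5.45

The 99% CI is wider by 5.45 - 3.45 = 2.00.
Higher confidence requires a wider interval.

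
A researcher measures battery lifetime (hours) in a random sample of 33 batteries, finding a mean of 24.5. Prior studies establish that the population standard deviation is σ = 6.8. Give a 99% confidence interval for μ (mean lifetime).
(21.45, 27.55)

z-interval (σ known):
z* = 2.576 for 99% confidence

Margin of error = z* · σ/√n = 2.576 · 6.8/√33 = 3.05

CI: (24.5 - 3.05, 24.5 + 3.05) = (21.45, 27.55)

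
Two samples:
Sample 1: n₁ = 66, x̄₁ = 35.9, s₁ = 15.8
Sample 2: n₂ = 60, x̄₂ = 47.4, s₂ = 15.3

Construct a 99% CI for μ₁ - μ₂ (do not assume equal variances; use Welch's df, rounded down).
(-18.75, -4.25)

Difference: x̄₁ - x̄₂ = -11.50
SE = √(s₁²/n₁ + s₂²/n₂) = √(15.8²/66 + 15.3²/60) = 2.7720
df = 123.49 → 123 (Welch–Satterthwaite, rounded down)
t* = 2.616

CI: -11.50 ± 2.616 · 2.7720 = -11.50 ± 7.25 = (-18.75, -4.25)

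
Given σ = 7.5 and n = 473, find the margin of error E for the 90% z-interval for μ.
Margin of error = 0.57

Margin of error = z* · σ/√n
= 1.645 · 7.5/√473
= 1.645 · 7.5/21.7486
= 0.57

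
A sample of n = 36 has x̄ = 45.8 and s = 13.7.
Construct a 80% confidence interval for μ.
(42.82, 48.78)

t-interval (σ unknown):
df = n - 1 = 35
t* = 1.306 for 80% confidence

Margin of error = t* · s/√n = 1.306 · 13.7/√36 = 2.98

CI: (42.82, 48.78)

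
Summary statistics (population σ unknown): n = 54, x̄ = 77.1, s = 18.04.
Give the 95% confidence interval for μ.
(72.18, 82.02)

t-interval (σ unknown):
df = n - 1 = 53
t* = 2.006 for 95% confidence

Margin of error = t* · s/√n = 2.006 · 18.04/√54 = 4.92

CI: (72.18, 82.02)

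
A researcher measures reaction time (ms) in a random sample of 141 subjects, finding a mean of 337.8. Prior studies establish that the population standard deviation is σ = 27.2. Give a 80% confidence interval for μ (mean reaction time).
(334.86, 340.74)

z-interval (σ known):
z* = 1.282 for 80% confidence

Margin of error = z* · σ/√n = 1.282 · 27.2/√141 = 2.94

CI: (337.8 - 2.94, 337.8 + 2.94) = (334.86, 340.74)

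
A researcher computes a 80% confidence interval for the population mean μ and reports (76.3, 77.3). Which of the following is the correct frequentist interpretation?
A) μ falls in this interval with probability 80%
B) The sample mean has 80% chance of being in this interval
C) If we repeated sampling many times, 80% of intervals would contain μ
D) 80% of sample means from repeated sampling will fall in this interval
C

A) Wrong — μ is fixed; the randomness lives in the interval, not in μ.
B) Wrong — x̄ is observed and sits in the interval by construction.
C) Correct — this is the frequentist long-run coverage interpretation.
D) Wrong — coverage applies to intervals containing μ, not to future x̄ values.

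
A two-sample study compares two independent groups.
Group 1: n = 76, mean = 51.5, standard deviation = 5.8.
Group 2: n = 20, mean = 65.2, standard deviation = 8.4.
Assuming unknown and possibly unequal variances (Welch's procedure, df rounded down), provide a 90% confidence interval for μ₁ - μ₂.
(-17.12, -10.28)

Difference: x̄₁ - x̄₂ = -13.70
SE = √(s₁²/n₁ + s₂²/n₂) = √(5.8²/76 + 8.4²/20) = 1.9926
df = 23.97 → 23 (Welch–Satterthwaite, rounded down)
t* = 1.714

CI: -13.70 ± 1.714 · 1.9926 = -13.70 ± 3.42 = (-17.12, -10.28)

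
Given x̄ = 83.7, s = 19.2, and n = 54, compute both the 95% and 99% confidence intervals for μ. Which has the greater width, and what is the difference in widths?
99% CI is wider by 3.48

df = 53
95% CI: t* = 2.006, (78.46, 88.94), width = 2 · t* · s/√n = 10.48
99% CI: t* = 2.672, (76.72, 90.68), width = 2 · t* · s/√n = 13.96

The 99% CI is wider by 13.96 - 10.48 = 3.48.
Higher confidence requires a wider interval.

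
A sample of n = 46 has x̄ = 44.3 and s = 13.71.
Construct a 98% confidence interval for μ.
(39.42, 49.18)

t-interval (σ unknown):
df = n - 1 = 45
t* = 2.412 for 98% confidence

Margin of error = t* · s/√n = 2.412 · 13.71/√46 = 4.88

CI: (39.42, 49.18)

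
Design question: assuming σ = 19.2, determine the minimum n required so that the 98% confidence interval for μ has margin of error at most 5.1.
n ≥ 77

For margin E ≤ 5.1:
n ≥ (z* · σ / E)²
n ≥ (2.326 · 19.2 / 5.1)²
n ≥ 76.68

Minimum n = 77 (rounding up)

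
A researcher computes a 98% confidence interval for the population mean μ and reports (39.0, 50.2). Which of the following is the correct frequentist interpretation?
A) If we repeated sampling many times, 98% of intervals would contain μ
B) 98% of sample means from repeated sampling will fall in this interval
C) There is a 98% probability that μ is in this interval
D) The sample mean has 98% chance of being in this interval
A

A) Correct — this is the frequentist long-run coverage interpretation.
B) Wrong — coverage applies to intervals containing μ, not to future x̄ values.
C) Wrong — μ is fixed; the randomness lives in the interval, not in μ.
D) Wrong — x̄ is observed and sits in the interval by construction.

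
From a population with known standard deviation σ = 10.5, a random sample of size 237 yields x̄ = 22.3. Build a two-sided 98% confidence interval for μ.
(20.71, 23.89)

z-interval (σ known):
z* = 2.326 for 98% confidence

Margin of error = z* · σ/√n = 2.326 · 10.5/√237 = 1.59

CI: (22.3 - 1.59, 22.3 + 1.59) = (20.71, 23.89)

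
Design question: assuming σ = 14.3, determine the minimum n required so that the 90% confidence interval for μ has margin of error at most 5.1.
n ≥ 22

For margin E ≤ 5.1:
n ≥ (z* · σ / E)²
n ≥ (1.645 · 14.3 / 5.1)²
n ≥ 21.27

Minimum n = 22 (rounding up)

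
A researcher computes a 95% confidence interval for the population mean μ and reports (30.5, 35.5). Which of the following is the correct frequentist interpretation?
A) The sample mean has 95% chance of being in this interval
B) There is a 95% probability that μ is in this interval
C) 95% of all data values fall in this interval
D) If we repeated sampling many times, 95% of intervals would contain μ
D

A) Wrong — x̄ is observed and sits in the interval by construction.
B) Wrong — μ is fixed; the randomness lives in the interval, not in μ.
C) Wrong — a CI is about the parameter μ, not individual data values.
D) Correct — this is the frequentist long-run coverage interpretation.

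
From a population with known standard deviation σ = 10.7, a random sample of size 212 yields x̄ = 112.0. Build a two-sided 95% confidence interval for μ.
(110.56, 113.44)

z-interval (σ known):
z* = 1.960 for 95% confidence

Margin of error = z* · σ/√n = 1.960 · 10.7/√212 = 1.44

CI: (112.0 - 1.44, 112.0 + 1.44) = (110.56, 113.44)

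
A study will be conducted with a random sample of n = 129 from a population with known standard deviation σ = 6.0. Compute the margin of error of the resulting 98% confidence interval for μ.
Margin of error = 1.23

Margin of error = z* · σ/√n
= 2.326 · 6.0/√129
= 2.326 · 6.0/11.3578
= 1.23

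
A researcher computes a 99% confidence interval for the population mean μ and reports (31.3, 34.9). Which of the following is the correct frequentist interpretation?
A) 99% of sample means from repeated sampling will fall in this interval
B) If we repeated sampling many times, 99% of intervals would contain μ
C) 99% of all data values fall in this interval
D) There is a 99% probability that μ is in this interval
B

A) Wrong — coverage applies to intervals containing μ, not to future x̄ values.
B) Correct — this is the frequentist long-run coverage interpretation.
C) Wrong — a CI is about the parameter μ, not individual data values.
D) Wrong — μ is fixed; the randomness lives in the interval, not in μ.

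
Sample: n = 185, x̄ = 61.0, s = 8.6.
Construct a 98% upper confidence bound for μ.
μ ≤ 62.31

Upper bound (one-sided):
t* = 2.068 (one-sided for 98%)
Upper bound = x̄ + t* · s/√n = 61.0 + 2.068 · 8.6/√185 = 62.31

We are 98% confident that μ ≤ 62.31.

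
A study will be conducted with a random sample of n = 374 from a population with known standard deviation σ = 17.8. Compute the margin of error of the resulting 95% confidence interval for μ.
Margin of error = 1.80

Margin of error = z* · σ/√n
= 1.960 · 17.8/√374
= 1.960 · 17.8/19.3391
= 1.80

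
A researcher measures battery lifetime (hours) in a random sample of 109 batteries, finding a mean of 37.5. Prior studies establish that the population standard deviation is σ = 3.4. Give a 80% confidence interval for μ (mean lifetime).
(37.08, 37.92)

z-interval (σ known):
z* = 1.282 for 80% confidence

Margin of error = z* · σ/√n = 1.282 · 3.4/√109 = 0.42

CI: (37.5 - 0.42, 37.5 + 0.42) = (37.08, 37.92)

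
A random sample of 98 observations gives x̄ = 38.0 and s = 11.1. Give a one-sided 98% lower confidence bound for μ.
μ ≥ 35.67

Lower bound (one-sided):
t* = 2.082 (one-sided for 98%)
Lower bound = x̄ - t* · s/√n = 38.0 - 2.082 · 11.1/√98 = 35.67

We are 98% confident that μ ≥ 35.67.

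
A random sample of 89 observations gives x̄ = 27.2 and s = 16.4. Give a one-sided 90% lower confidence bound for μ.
μ ≥ 24.96

Lower bound (one-sided):
t* = 1.291 (one-sided for 90%)
Lower bound = x̄ - t* · s/√n = 27.2 - 1.291 · 16.4/√89 = 24.96

We are 90% confident that μ ≥ 24.96.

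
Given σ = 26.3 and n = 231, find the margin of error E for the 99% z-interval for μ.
Margin of error = 4.46

Margin of error = z* · σ/√n
= 2.576 · 26.3/√231
= 2.576 · 26.3/15.1987
= 4.46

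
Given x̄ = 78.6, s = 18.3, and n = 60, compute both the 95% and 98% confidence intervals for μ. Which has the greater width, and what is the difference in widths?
98% CI is wider by 1.85

df = 59
95% CI: t* = 2.001, (73.87, 83.33), width = 2 · t* · s/√n = 9.45
98% CI: t* = 2.391, (72.95, 84.25), width = 2 · t* · s/√n = 11.30

The 98% CI is wider by 11.30 - 9.45 = 1.85.
Higher confidence requires a wider interval.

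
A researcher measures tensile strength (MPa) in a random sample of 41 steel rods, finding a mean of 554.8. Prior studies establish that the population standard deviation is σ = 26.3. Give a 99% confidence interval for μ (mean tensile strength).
(544.22, 565.38)

z-interval (σ known):
z* = 2.576 for 99% confidence

Margin of error = z* · σ/√n = 2.576 · 26.3/√41 = 10.58

CI: (554.8 - 10.58, 554.8 + 10.58) = (544.22, 565.38)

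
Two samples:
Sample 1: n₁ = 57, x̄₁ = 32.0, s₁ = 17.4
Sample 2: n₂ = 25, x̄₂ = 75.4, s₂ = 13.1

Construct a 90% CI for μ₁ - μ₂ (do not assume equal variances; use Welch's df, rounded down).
(-49.23, -37.57)

Difference: x̄₁ - x̄₂ = -43.40
SE = √(s₁²/n₁ + s₂²/n₂) = √(17.4²/57 + 13.1²/25) = 3.4894
df = 60.09 → 60 (Welch–Satterthwaite, rounded down)
t* = 1.671

CI: -43.40 ± 1.671 · 3.4894 = -43.40 ± 5.83 = (-49.23, -37.57)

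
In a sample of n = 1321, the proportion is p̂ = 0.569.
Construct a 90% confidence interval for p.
(0.547, 0.591)

Proportion CI:
SE = √(p̂(1-p̂)/n) = √(0.569 · 0.431 / 1321) = 0.01363

z* = 1.645
Margin = z* · SE = 1.645 · 0.01363 = 0.0224

CI: 0.569 ± 0.0224 = (0.547, 0.591)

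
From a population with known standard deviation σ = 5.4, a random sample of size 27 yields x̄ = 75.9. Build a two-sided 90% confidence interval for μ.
(74.19, 77.61)

z-interval (σ known):
z* = 1.645 for 90% confidence

Margin of error = z* · σ/√n = 1.645 · 5.4/√27 = 1.71

CI: (75.9 - 1.71, 75.9 + 1.71) = (74.19, 77.61)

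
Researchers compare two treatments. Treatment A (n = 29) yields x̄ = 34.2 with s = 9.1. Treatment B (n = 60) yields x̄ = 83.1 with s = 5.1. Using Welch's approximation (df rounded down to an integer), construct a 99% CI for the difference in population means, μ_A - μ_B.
(-53.83, -43.97)

Difference: x̄₁ - x̄₂ = -48.90
SE = √(s₁²/n₁ + s₂²/n₂) = √(9.1²/29 + 5.1²/60) = 1.8136
df = 36.74 → 36 (Welch–Satterthwaite, rounded down)
t* = 2.719

CI: -48.90 ± 2.719 · 1.8136 = -48.90 ± 4.93 = (-53.83, -43.97)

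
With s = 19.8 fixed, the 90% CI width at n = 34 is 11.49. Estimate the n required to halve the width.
n ≈ 136

CI width ∝ 1/√n
To reduce width by factor 2, need √n to grow by 2 → need 2² = 4 times as many samples.

Current: n = 34, width = 11.49
New: n = 136, width ≈ 5.62

Width reduced by factor of 11.49/5.62 = 2.04.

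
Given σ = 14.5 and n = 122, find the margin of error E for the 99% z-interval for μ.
Margin of error = 3.38

Margin of error = z* · σ/√n
= 2.576 · 14.5/√122
= 2.576 · 14.5/11.0454
= 3.38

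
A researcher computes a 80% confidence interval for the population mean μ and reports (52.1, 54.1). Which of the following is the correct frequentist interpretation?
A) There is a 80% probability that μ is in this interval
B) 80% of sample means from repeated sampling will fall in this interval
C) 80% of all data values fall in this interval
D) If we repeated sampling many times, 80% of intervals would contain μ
D

A) Wrong — μ is fixed; the randomness lives in the interval, not in μ.
B) Wrong — coverage applies to intervals containing μ, not to future x̄ values.
C) Wrong — a CI is about the parameter μ, not individual data values.
D) Correct — this is the frequentist long-run coverage interpretation.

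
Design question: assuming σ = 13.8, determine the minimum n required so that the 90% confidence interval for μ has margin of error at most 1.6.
n ≥ 202

For margin E ≤ 1.6:
n ≥ (z* · σ / E)²
n ≥ (1.645 · 13.8 / 1.6)²
n ≥ 201.30

Minimum n = 202 (rounding up)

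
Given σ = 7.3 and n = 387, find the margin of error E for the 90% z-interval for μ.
Margin of error = 0.61

Margin of error = z* · σ/√n
= 1.645 · 7.3/√387
= 1.645 · 7.3/19.6723
= 0.61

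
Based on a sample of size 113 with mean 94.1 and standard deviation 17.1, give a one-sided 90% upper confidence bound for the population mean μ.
μ ≤ 96.17

Upper bound (one-sided):
t* = 1.289 (one-sided for 90%)
Upper bound = x̄ + t* · s/√n = 94.1 + 1.289 · 17.1/√113 = 96.17

We are 90% confident that μ ≤ 96.17.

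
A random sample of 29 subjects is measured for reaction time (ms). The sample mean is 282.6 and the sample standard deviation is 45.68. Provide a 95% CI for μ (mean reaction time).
(265.23, 299.97)

t-interval (σ unknown):
df = n - 1 = 28
t* = 2.048 for 95% confidence

Margin of error = t* · s/√n = 2.048 · 45.68/√29 = 17.37

CI: (265.23, 299.97)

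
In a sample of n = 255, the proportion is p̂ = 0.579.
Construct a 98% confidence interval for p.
(0.507, 0.651)

Proportion CI:
SE = √(p̂(1-p̂)/n) = √(0.579 · 0.421 / 255) = 0.03092

z* = 2.326
Margin = z* · SE = 2.326 · 0.03092 = 0.0719

CI: 0.579 ± 0.0719 = (0.507, 0.651)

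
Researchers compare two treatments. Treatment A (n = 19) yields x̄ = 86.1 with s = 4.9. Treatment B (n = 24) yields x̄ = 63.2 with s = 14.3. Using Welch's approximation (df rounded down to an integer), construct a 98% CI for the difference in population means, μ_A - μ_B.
(15.20, 30.60)

Difference: x̄₁ - x̄₂ = 22.90
SE = √(s₁²/n₁ + s₂²/n₂) = √(4.9²/19 + 14.3²/24) = 3.1280
df = 29.50 → 29 (Welch–Satterthwaite, rounded down)
t* = 2.462

CI: 22.90 ± 2.462 · 3.1280 = 22.90 ± 7.70 = (15.20, 30.60)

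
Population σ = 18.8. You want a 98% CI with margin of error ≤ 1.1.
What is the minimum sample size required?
n ≥ 1581

For margin E ≤ 1.1:
n ≥ (z* · σ / E)²
n ≥ (2.326 · 18.8 / 1.1)²
n ≥ 1580.34

Minimum n = 1581 (rounding up)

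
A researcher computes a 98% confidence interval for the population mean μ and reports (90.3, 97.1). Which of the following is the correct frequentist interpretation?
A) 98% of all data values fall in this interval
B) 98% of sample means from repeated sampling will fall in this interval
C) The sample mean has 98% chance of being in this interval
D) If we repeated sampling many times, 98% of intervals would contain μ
D

A) Wrong — a CI is about the parameter μ, not individual data values.
B) Wrong — coverage applies to intervals containing μ, not to future x̄ values.
C) Wrong — x̄ is observed and sits in the interval by construction.
D) Correct — this is the frequentist long-run coverage interpretation.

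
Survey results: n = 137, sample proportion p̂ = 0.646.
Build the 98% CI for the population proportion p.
(0.551, 0.741)

Proportion CI:
SE = √(p̂(1-p̂)/n) = √(0.646 · 0.354 / 137) = 0.04086

z* = 2.326
Margin = z* · SE = 2.326 · 0.04086 = 0.0950

CI: 0.646 ± 0.0950 = (0.551, 0.741)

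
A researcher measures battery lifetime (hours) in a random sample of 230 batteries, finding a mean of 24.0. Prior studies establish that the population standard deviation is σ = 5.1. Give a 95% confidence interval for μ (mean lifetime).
(23.34, 24.66)

z-interval (σ known):
z* = 1.960 for 95% confidence

Margin of error = z* · σ/√n = 1.960 · 5.1/√230 = 0.66

CI: (24.0 - 0.66, 24.0 + 0.66) = (23.34, 24.66)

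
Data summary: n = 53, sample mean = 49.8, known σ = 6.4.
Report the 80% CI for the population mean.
(48.67, 50.93)

z-interval (σ known):
z* = 1.282 for 80% confidence

Margin of error = z* · σ/√n = 1.282 · 6.4/√53 = 1.13

CI: (49.8 - 1.13, 49.8 + 1.13) = (48.67, 50.93)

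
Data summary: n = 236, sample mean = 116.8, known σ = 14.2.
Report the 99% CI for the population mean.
(114.42, 119.18)

z-interval (σ known):
z* = 2.576 for 99% confidence

Margin of error = z* · σ/√n = 2.576 · 14.2/√236 = 2.38

CI: (116.8 - 2.38, 116.8 + 2.38) = (114.42, 119.18)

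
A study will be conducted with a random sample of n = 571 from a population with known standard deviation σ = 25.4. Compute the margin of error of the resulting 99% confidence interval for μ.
Margin of error = 2.74

Margin of error = z* · σ/√n
= 2.576 · 25.4/√571
= 2.576 · 25.4/23.8956
= 2.74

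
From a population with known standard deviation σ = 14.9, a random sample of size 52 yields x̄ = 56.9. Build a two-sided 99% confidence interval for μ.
(51.58, 62.22)

z-interval (σ known):
z* = 2.576 for 99% confidence

Margin of error = z* · σ/√n = 2.576 · 14.9/√52 = 5.32

CI: (56.9 - 5.32, 56.9 + 5.32) = (51.58, 62.22)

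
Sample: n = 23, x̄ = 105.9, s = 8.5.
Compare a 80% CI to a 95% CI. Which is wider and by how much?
95% CI is wider by 2.67

df = 22
80% CI: t* = 1.321, (103.56, 108.24), width = 2 · t* · s/√n = 4.68
95% CI: t* = 2.074, (102.22, 109.58), width = 2 · t* · s/√n = 7.35

The 95% CI is wider by 7.35 - 4.68 = 2.67.
Higher confidence requires a wider interval.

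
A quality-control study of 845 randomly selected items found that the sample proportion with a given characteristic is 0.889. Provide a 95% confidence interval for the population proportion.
(0.868, 0.910)

Proportion CI:
SE = √(p̂(1-p̂)/n) = √(0.889 · 0.111 / 845) = 0.01081

z* = 1.960
Margin = z* · SE = 1.960 · 0.01081 = 0.0212

CI: 0.889 ± 0.0212 = (0.868, 0.910)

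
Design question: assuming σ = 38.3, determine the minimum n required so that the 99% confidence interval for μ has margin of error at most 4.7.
n ≥ 441

For margin E ≤ 4.7:
n ≥ (z* · σ / E)²
n ≥ (2.576 · 38.3 / 4.7)²
n ≥ 440.65

Minimum n = 441 (rounding up)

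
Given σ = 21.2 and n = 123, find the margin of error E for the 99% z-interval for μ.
Margin of error = 4.92

Margin of error = z* · σ/√n
= 2.576 · 21.2/√123
= 2.576 · 21.2/11.0905
= 4.92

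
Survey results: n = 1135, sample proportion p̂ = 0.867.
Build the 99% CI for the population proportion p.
(0.841, 0.893)

Proportion CI:
SE = √(p̂(1-p̂)/n) = √(0.867 · 0.133 / 1135) = 0.01008

z* = 2.576
Margin = z* · SE = 2.576 · 0.01008 = 0.0260

CI: 0.867 ± 0.0260 = (0.841, 0.893)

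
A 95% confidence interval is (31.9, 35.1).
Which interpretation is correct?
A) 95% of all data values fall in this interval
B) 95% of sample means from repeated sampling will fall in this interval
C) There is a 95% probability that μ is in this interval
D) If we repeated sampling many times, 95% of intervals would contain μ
D

A) Wrong — a CI is about the parameter μ, not individual data values.
B) Wrong — coverage applies to intervals containing μ, not to future x̄ values.
C) Wrong — μ is fixed; the randomness lives in the interval, not in μ.
D) Correct — this is the frequentist long-run coverage interpretation.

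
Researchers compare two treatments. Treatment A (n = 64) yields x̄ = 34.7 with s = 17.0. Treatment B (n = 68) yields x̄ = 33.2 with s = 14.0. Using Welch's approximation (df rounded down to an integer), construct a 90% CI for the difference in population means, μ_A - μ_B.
(-3.01, 6.01)

Difference: x̄₁ - x̄₂ = 1.50
SE = √(s₁²/n₁ + s₂²/n₂) = √(17.0²/64 + 14.0²/68) = 2.7199
df = 122.26 → 122 (Welch–Satterthwaite, rounded down)
t* = 1.657

CI: 1.50 ± 1.657 · 2.7199 = 1.50 ± 4.51 = (-3.01, 6.01)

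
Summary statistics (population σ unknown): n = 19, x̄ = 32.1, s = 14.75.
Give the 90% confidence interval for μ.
(26.23, 37.97)

t-interval (σ unknown):
df = n - 1 = 18
t* = 1.734 for 90% confidence

Margin of error = t* · s/√n = 1.734 · 14.75/√19 = 5.87

CI: (26.23, 37.97)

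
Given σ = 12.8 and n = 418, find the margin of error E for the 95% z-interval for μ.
Margin of error = 1.23

Margin of error = z* · σ/√n
= 1.960 · 12.8/√418
= 1.960 · 12.8/20.4450
= 1.23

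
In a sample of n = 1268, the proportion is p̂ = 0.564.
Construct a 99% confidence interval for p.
(0.528, 0.600)

Proportion CI:
SE = √(p̂(1-p̂)/n) = √(0.564 · 0.436 / 1268) = 0.01393

z* = 2.576
Margin = z* · SE = 2.576 · 0.01393 = 0.0359

CI: 0.564 ± 0.0359 = (0.528, 0.600)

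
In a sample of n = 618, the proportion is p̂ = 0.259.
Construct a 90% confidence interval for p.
(0.230, 0.288)

Proportion CI:
SE = √(p̂(1-p̂)/n) = √(0.259 · 0.741 / 618) = 0.01762

z* = 1.645
Margin = z* · SE = 1.645 · 0.01762 = 0.0290

CI: 0.259 ± 0.0290 = (0.230, 0.288)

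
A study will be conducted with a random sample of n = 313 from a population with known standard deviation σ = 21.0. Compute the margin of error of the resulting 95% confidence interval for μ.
Margin of error = 2.33

Margin of error = z* · σ/√n
= 1.960 · 21.0/√313
= 1.960 · 21.0/17.6918
= 2.33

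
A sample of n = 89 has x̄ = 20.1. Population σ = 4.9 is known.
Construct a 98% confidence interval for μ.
(18.89, 21.31)

z-interval (σ known):
z* = 2.326 for 98% confidence

Margin of error = z* · σ/√n = 2.326 · 4.9/√89 = 1.21

CI: (20.1 - 1.21, 20.1 + 1.21) = (18.89, 21.31)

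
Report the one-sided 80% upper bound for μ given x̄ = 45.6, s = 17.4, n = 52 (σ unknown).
μ ≤ 47.65

Upper bound (one-sided):
t* = 0.849 (one-sided for 80%)
Upper bound = x̄ + t* · s/√n = 45.6 + 0.849 · 17.4/√52 = 47.65

We are 80% confident that μ ≤ 47.65.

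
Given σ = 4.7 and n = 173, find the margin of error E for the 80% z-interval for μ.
Margin of error = 0.46

Margin of error = z* · σ/√n
= 1.282 · 4.7/√173
= 1.282 · 4.7/13.1529
= 0.46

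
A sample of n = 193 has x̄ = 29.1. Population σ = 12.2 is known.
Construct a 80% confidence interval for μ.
(27.97, 30.23)

z-interval (σ known):
z* = 1.282 for 80% confidence

Margin of error = z* · σ/√n = 1.282 · 12.2/√193 = 1.13

CI: (29.1 - 1.13, 29.1 + 1.13) = (27.97, 30.23)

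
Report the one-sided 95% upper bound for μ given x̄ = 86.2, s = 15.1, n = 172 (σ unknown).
μ ≤ 88.10

Upper bound (one-sided):
t* = 1.654 (one-sided for 95%)
Upper bound = x̄ + t* · s/√n = 86.2 + 1.654 · 15.1/√172 = 88.10

We are 95% confident that μ ≤ 88.10.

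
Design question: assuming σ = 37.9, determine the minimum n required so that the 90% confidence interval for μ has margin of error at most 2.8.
n ≥ 496

For margin E ≤ 2.8:
n ≥ (z* · σ / E)²
n ≥ (1.645 · 37.9 / 2.8)²
n ≥ 495.79

Minimum n = 496 (rounding up)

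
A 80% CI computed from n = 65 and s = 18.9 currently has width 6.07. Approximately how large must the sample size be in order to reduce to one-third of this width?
n ≈ 585

CI width ∝ 1/√n
To reduce width by factor 3, need √n to grow by 3 → need 3² = 9 times as many samples.

Current: n = 65, width = 6.07
New: n = 585, width ≈ 2.01

Width reduced by factor of 6.07/2.01 = 3.02.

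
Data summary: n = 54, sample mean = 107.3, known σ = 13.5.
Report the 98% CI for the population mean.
(103.03, 111.57)

z-interval (σ known):
z* = 2.326 for 98% confidence

Margin of error = z* · σ/√n = 2.326 · 13.5/√54 = 4.27

CI: (107.3 - 4.27, 107.3 + 4.27) = (103.03, 111.57)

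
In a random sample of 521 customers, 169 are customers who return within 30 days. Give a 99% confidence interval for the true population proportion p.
(0.272, 0.377)

Proportion CI:
p̂ = 169/521 = 0.32438
SE = √(p̂(1-p̂)/n) = √(0.32438 · 0.67562 / 521) = 0.02051

z* = 2.576
Margin = z* · SE = 2.576 · 0.02051 = 0.0528

CI: 0.32438 ± 0.0528 = (0.272, 0.377)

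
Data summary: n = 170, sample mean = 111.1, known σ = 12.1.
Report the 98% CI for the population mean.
(108.94, 113.26)

z-interval (σ known):
z* = 2.326 for 98% confidence

Margin of error = z* · σ/√n = 2.326 · 12.1/√170 = 2.16

CI: (111.1 - 2.16, 111.1 + 2.16) = (108.94, 113.26)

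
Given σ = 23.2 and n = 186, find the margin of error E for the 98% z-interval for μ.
Margin of error = 3.96

Margin of error = z* · σ/√n
= 2.326 · 23.2/√186
= 2.326 · 23.2/13.6382
= 3.96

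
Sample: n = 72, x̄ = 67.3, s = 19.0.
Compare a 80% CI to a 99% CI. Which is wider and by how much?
99% CI is wider by 6.06

df = 71
80% CI: t* = 1.294, (64.40, 70.20), width = 2 · t* · s/√n = 5.79
99% CI: t* = 2.647, (61.37, 73.23), width = 2 · t* · s/√n = 11.85

The 99% CI is wider by 11.85 - 5.79 = 6.06.
Higher confidence requires a wider interval.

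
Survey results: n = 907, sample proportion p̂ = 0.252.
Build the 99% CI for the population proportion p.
(0.215, 0.289)

Proportion CI:
SE = √(p̂(1-p̂)/n) = √(0.252 · 0.748 / 907) = 0.01442

z* = 2.576
Margin = z* · SE = 2.576 · 0.01442 = 0.0371

CI: 0.252 ± 0.0371 = (0.215, 0.289)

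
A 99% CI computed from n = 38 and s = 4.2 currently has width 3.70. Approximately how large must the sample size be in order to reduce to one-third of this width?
n ≈ 342

CI width ∝ 1/√n
To reduce width by factor 3, need √n to grow by 3 → need 3² = 9 times as many samples.

Current: n = 38, width = 3.70
New: n = 342, width ≈ 1.18

Width reduced by factor of 3.70/1.18 = 3.14.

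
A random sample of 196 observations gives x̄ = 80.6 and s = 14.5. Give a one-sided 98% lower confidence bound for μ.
μ ≥ 78.46

Lower bound (one-sided):
t* = 2.068 (one-sided for 98%)
Lower bound = x̄ - t* · s/√n = 80.6 - 2.068 · 14.5/√196 = 78.46

We are 98% confident that μ ≥ 78.46.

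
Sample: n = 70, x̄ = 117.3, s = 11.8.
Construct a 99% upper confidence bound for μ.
μ ≤ 120.66

Upper bound (one-sided):
t* = 2.382 (one-sided for 99%)
Upper bound = x̄ + t* · s/√n = 117.3 + 2.382 · 11.8/√70 = 120.66

We are 99% confident that μ ≤ 120.66.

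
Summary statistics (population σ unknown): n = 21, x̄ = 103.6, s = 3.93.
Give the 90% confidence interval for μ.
(102.12, 105.08)

t-interval (σ unknown):
df = n - 1 = 20
t* = 1.725 for 90% confidence

Margin of error = t* · s/√n = 1.725 · 3.93/√21 = 1.48

CI: (102.12, 105.08)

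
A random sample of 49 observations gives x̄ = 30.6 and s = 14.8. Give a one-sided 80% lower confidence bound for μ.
μ ≥ 28.80

Lower bound (one-sided):
t* = 0.849 (one-sided for 80%)
Lower bound = x̄ - t* · s/√n = 30.6 - 0.849 · 14.8/√49 = 28.80

We are 80% confident that μ ≥ 28.80.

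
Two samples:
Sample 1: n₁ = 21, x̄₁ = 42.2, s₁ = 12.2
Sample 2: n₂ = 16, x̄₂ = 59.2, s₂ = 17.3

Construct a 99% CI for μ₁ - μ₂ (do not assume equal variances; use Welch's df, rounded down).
(-31.15, -2.85)

Difference: x̄₁ - x̄₂ = -17.00
SE = √(s₁²/n₁ + s₂²/n₂) = √(12.2²/21 + 17.3²/16) = 5.0787
df = 25.75 → 25 (Welch–Satterthwaite, rounded down)
t* = 2.787

CI: -17.00 ± 2.787 · 5.0787 = -17.00 ± 14.15 = (-31.15, -2.85)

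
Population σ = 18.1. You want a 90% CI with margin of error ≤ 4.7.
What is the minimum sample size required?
n ≥ 41

For margin E ≤ 4.7:
n ≥ (z* · σ / E)²
n ≥ (1.645 · 18.1 / 4.7)²
n ≥ 40.13

Minimum n = 41 (rounding up)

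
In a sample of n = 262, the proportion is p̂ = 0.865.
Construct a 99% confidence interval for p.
(0.811, 0.919)

Proportion CI:
SE = √(p̂(1-p̂)/n) = √(0.865 · 0.135 / 262) = 0.02111

z* = 2.576
Margin = z* · SE = 2.576 · 0.02111 = 0.0544

CI: 0.865 ± 0.0544 = (0.811, 0.919)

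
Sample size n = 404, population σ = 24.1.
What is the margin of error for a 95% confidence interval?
Margin of error = 2.35

Margin of error = z* · σ/√n
= 1.960 · 24.1/√404
= 1.960 · 24.1/20.0998
= 2.35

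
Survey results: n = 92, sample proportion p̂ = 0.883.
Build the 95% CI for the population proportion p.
(0.817, 0.949)

Proportion CI:
SE = √(p̂(1-p̂)/n) = √(0.883 · 0.117 / 92) = 0.03351

z* = 1.960
Margin = z* · SE = 1.960 · 0.03351 = 0.0657

CI: 0.883 ± 0.0657 = (0.817, 0.949)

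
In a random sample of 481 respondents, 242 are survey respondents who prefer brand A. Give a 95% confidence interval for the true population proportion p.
(0.458, 0.548)

Proportion CI:
p̂ = 242/481 = 0.50312
SE = √(p̂(1-p̂)/n) = √(0.50312 · 0.49688 / 481) = 0.02280

z* = 1.960
Margin = z* · SE = 1.960 · 0.02280 = 0.0447

CI: 0.50312 ± 0.0447 = (0.458, 0.548)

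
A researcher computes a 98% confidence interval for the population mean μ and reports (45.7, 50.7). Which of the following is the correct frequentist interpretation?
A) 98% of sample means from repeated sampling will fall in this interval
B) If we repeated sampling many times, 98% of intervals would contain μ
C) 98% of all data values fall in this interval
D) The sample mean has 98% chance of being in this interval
B

A) Wrong — coverage applies to intervals containing μ, not to future x̄ values.
B) Correct — this is the frequentist long-run coverage interpretation.
C) Wrong — a CI is about the parameter μ, not individual data values.
D) Wrong — x̄ is observed and sits in the interval by construction.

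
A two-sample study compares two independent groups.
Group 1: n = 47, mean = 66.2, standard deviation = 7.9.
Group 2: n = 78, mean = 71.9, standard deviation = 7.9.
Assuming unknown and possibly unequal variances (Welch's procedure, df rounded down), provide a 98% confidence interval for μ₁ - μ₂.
(-9.15, -2.25)

Difference: x̄₁ - x̄₂ = -5.70
SE = √(s₁²/n₁ + s₂²/n₂) = √(7.9²/47 + 7.9²/78) = 1.4588
df = 97.08 → 97 (Welch–Satterthwaite, rounded down)
t* = 2.365

CI: -5.70 ± 2.365 · 1.4588 = -5.70 ± 3.45 = (-9.15, -2.25)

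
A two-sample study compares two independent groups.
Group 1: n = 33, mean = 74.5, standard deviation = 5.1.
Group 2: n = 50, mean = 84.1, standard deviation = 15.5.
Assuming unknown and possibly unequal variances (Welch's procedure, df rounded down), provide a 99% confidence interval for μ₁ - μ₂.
(-15.88, -3.32)

Difference: x̄₁ - x̄₂ = -9.60
SE = √(s₁²/n₁ + s₂²/n₂) = √(5.1²/33 + 15.5²/50) = 2.3650
df = 63.77 → 63 (Welch–Satterthwaite, rounded down)
t* = 2.656

CI: -9.60 ± 2.656 · 2.3650 = -9.60 ± 6.28 = (-15.88, -3.32)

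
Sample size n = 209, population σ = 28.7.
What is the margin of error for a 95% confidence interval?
Margin of error = 3.89

Margin of error = z* · σ/√n
= 1.960 · 28.7/√209
= 1.960 · 28.7/14.4568
= 3.89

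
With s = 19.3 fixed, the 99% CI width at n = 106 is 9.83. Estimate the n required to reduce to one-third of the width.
n ≈ 954

CI width ∝ 1/√n
To reduce width by factor 3, need √n to grow by 3 → need 3² = 9 times as many samples.

Current: n = 106, width = 9.83
New: n = 954, width ≈ 3.23

Width reduced by factor of 9.83/3.23 = 3.04.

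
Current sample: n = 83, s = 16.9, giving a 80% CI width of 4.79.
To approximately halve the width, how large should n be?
n ≈ 332

CI width ∝ 1/√n
To reduce width by factor 2, need √n to grow by 2 → need 2² = 4 times as many samples.

Current: n = 83, width = 4.79
New: n = 332, width ≈ 2.38

Width reduced by factor of 4.79/2.38 = 2.01.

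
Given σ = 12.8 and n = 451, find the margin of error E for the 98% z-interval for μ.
Margin of error = 1.40

Margin of error = z* · σ/√n
= 2.326 · 12.8/√451
= 2.326 · 12.8/21.2368
= 1.40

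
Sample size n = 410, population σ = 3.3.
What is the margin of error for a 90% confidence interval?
Margin of error = 0.27

Margin of error = z* · σ/√n
= 1.645 · 3.3/√410
= 1.645 · 3.3/20.2485
= 0.27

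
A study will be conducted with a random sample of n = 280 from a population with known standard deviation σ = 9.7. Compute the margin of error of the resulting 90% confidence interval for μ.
Margin of error = 0.95

Margin of error = z* · σ/√n
= 1.645 · 9.7/√280
= 1.645 · 9.7/16.7332
= 0.95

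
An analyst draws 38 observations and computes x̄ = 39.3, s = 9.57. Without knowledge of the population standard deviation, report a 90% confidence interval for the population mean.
(36.68, 41.92)

t-interval (σ unknown):
df = n - 1 = 37
t* = 1.687 for 90% confidence

Margin of error = t* · s/√n = 1.687 · 9.57/√38 = 2.62

CI: (36.68, 41.92)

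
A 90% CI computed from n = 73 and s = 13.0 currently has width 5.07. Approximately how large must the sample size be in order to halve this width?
n ≈ 292

CI width ∝ 1/√n
To reduce width by factor 2, need √n to grow by 2 → need 2² = 4 times as many samples.

Current: n = 73, width = 5.07
New: n = 292, width ≈ 2.51

Width reduced by factor of 5.07/2.51 = 2.02.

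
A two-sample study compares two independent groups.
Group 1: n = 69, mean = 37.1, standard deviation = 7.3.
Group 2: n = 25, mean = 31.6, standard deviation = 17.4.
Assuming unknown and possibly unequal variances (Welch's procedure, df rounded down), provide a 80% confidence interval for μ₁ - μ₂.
(0.78, 10.22)

Difference: x̄₁ - x̄₂ = 5.50
SE = √(s₁²/n₁ + s₂²/n₂) = √(7.3²/69 + 17.4²/25) = 3.5893
df = 27.12 → 27 (Welch–Satterthwaite, rounded down)
t* = 1.314

CI: 5.50 ± 1.314 · 3.5893 = 5.50 ± 4.72 = (0.78, 10.22)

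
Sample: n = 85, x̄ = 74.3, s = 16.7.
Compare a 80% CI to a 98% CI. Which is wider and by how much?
98% CI is wider by 3.91

df = 84
80% CI: t* = 1.292, (71.96, 76.64), width = 2 · t* · s/√n = 4.68
98% CI: t* = 2.372, (70.00, 78.60), width = 2 · t* · s/√n = 8.59

The 98% CI is wider by 8.59 - 4.68 = 3.91.
Higher confidence requires a wider interval.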